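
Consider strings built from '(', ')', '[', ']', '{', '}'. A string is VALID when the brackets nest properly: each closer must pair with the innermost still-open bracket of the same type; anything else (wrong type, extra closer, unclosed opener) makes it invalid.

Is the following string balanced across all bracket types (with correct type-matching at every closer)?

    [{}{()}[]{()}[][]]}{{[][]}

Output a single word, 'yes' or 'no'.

pos 0: push '['; stack = [
pos 1: push '{'; stack = [{
pos 2: '}' matches '{'; pop; stack = [
pos 3: push '{'; stack = [{
pos 4: push '('; stack = [{(
pos 5: ')' matches '('; pop; stack = [{
pos 6: '}' matches '{'; pop; stack = [
pos 7: push '['; stack = [[
pos 8: ']' matches '['; pop; stack = [
pos 9: push '{'; stack = [{
pos 10: push '('; stack = [{(
pos 11: ')' matches '('; pop; stack = [{
pos 12: '}' matches '{'; pop; stack = [
pos 13: push '['; stack = [[
pos 14: ']' matches '['; pop; stack = [
pos 15: push '['; stack = [[
pos 16: ']' matches '['; pop; stack = [
pos 17: ']' matches '['; pop; stack = (empty)
pos 18: saw closer '}' but stack is empty → INVALID
Verdict: unmatched closer '}' at position 18 → no

Answer: no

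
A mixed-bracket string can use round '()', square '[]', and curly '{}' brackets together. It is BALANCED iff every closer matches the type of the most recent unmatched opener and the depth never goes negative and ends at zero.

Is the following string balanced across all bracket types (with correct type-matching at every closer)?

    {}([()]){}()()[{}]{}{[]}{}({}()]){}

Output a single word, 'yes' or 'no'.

Answer: no

Derivation:
pos 0: push '{'; stack = {
pos 1: '}' matches '{'; pop; stack = (empty)
pos 2: push '('; stack = (
pos 3: push '['; stack = ([
pos 4: push '('; stack = ([(
pos 5: ')' matches '('; pop; stack = ([
pos 6: ']' matches '['; pop; stack = (
pos 7: ')' matches '('; pop; stack = (empty)
pos 8: push '{'; stack = {
pos 9: '}' matches '{'; pop; stack = (empty)
pos 10: push '('; stack = (
pos 11: ')' matches '('; pop; stack = (empty)
pos 12: push '('; stack = (
pos 13: ')' matches '('; pop; stack = (empty)
pos 14: push '['; stack = [
pos 15: push '{'; stack = [{
pos 16: '}' matches '{'; pop; stack = [
pos 17: ']' matches '['; pop; stack = (empty)
pos 18: push '{'; stack = {
pos 19: '}' matches '{'; pop; stack = (empty)
pos 20: push '{'; stack = {
pos 21: push '['; stack = {[
pos 22: ']' matches '['; pop; stack = {
pos 23: '}' matches '{'; pop; stack = (empty)
pos 24: push '{'; stack = {
pos 25: '}' matches '{'; pop; stack = (empty)
pos 26: push '('; stack = (
pos 27: push '{'; stack = ({
pos 28: '}' matches '{'; pop; stack = (
pos 29: push '('; stack = ((
pos 30: ')' matches '('; pop; stack = (
pos 31: saw closer ']' but top of stack is '(' (expected ')') → INVALID
Verdict: type mismatch at position 31: ']' closes '(' → no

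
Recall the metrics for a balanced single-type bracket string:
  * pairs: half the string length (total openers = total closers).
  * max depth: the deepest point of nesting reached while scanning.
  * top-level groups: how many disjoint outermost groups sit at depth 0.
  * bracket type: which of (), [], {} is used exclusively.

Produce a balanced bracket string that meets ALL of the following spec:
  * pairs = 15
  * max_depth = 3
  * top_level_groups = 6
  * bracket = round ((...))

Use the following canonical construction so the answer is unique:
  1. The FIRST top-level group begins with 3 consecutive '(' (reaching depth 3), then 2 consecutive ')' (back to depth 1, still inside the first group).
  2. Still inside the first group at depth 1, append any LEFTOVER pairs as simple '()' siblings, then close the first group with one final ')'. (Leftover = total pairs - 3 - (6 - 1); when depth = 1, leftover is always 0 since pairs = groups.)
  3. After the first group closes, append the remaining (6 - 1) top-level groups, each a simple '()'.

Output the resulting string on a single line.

Answer: ((())()()()()()()())()()()()()

Derivation:
Spec: pairs=15 depth=3 groups=6
Leftover pairs = 15 - 3 - (6-1) = 7
First group: deep chain of depth 3 + 7 sibling pairs
Remaining 5 groups: simple '()' each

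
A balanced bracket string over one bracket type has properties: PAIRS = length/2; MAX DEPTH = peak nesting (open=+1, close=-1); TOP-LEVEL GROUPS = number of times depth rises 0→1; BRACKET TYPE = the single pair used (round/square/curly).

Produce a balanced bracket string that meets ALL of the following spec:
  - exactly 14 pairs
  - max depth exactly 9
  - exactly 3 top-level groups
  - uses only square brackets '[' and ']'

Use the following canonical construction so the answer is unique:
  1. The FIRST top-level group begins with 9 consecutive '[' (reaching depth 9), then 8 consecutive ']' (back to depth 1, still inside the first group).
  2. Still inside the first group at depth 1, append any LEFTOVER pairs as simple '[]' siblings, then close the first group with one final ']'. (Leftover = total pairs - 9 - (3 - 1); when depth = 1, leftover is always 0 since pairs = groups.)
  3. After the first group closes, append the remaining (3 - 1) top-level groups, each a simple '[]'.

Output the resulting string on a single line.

Spec: pairs=14 depth=9 groups=3
Leftover pairs = 14 - 9 - (3-1) = 3
First group: deep chain of depth 9 + 3 sibling pairs
Remaining 2 groups: simple '[]' each

Answer: [[[[[[[[[]]]]]]]][][][]][][]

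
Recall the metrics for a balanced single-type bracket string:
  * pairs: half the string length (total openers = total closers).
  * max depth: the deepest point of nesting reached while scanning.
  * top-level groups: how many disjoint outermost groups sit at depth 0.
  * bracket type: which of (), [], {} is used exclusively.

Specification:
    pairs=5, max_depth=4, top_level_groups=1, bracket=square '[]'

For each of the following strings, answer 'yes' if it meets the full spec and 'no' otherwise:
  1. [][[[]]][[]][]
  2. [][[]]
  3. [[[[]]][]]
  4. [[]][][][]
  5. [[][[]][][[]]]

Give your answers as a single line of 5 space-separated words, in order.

String 1 '[][[[]]][[]][]': depth seq [1 0 1 2 3 2 1 0 1 2 1 0 1 0]
  -> pairs=7 depth=3 groups=4 -> no
String 2 '[][[]]': depth seq [1 0 1 2 1 0]
  -> pairs=3 depth=2 groups=2 -> no
String 3 '[[[[]]][]]': depth seq [1 2 3 4 3 2 1 2 1 0]
  -> pairs=5 depth=4 groups=1 -> yes
String 4 '[[]][][][]': depth seq [1 2 1 0 1 0 1 0 1 0]
  -> pairs=5 depth=2 groups=4 -> no
String 5 '[[][[]][][[]]]': depth seq [1 2 1 2 3 2 1 2 1 2 3 2 1 0]
  -> pairs=7 depth=3 groups=1 -> no

Answer: no no yes no no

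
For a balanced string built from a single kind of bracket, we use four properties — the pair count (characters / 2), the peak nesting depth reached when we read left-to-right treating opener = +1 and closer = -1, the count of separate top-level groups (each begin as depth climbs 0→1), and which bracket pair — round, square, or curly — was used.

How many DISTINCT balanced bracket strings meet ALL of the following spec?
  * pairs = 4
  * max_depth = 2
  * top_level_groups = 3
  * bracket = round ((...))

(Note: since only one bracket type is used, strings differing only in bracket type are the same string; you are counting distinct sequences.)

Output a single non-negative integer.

Answer: 3

Derivation:
Spec: pairs=4 depth=2 groups=3
Count(depth <= 2) = 3
Count(depth <= 1) = 0
Count(depth == 2) = 3 - 0 = 3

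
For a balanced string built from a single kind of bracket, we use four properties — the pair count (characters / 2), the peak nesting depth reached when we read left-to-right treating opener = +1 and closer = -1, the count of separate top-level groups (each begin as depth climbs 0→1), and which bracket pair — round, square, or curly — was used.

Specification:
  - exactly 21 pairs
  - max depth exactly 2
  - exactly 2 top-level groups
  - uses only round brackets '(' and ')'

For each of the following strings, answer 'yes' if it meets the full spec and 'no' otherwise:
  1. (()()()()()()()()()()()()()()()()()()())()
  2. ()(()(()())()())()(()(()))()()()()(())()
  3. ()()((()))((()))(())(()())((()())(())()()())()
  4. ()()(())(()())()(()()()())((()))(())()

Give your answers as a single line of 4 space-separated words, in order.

Answer: yes no no no

Derivation:
String 1 '(()()()()()()()()()()()()()()()()()()())()': depth seq [1 2 1 2 1 2 1 2 1 2 1 2 1 2 1 2 1 2 1 2 1 2 1 2 1 2 1 2 1 2 1 2 1 2 1 2 1 2 1 0 1 0]
  -> pairs=21 depth=2 groups=2 -> yes
String 2 '()(()(()())()())()(()(()))()()()()(())()': depth seq [1 0 1 2 1 2 3 2 3 2 1 2 1 2 1 0 1 0 1 2 1 2 3 2 1 0 1 0 1 0 1 0 1 0 1 2 1 0 1 0]
  -> pairs=20 depth=3 groups=10 -> no
String 3 '()()((()))((()))(())(()())((()())(())()()())()': depth seq [1 0 1 0 1 2 3 2 1 0 1 2 3 2 1 0 1 2 1 0 1 2 1 2 1 0 1 2 3 2 3 2 1 2 3 2 1 2 1 2 1 2 1 0 1 0]
  -> pairs=23 depth=3 groups=8 -> no
String 4 '()()(())(()())()(()()()())((()))(())()': depth seq [1 0 1 0 1 2 1 0 1 2 1 2 1 0 1 0 1 2 1 2 1 2 1 2 1 0 1 2 3 2 1 0 1 2 1 0 1 0]
  -> pairs=19 depth=3 groups=9 -> no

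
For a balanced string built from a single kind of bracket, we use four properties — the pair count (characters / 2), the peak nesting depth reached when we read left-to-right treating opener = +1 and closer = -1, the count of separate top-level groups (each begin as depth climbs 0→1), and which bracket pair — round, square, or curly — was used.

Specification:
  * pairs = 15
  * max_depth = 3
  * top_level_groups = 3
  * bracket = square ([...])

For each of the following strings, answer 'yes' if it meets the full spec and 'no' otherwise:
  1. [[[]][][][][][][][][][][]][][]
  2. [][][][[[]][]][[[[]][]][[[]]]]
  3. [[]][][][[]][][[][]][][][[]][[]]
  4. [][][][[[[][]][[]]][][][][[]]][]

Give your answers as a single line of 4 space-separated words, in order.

String 1 '[[[]][][][][][][][][][][]][][]': depth seq [1 2 3 2 1 2 1 2 1 2 1 2 1 2 1 2 1 2 1 2 1 2 1 2 1 0 1 0 1 0]
  -> pairs=15 depth=3 groups=3 -> yes
String 2 '[][][][[[]][]][[[[]][]][[[]]]]': depth seq [1 0 1 0 1 0 1 2 3 2 1 2 1 0 1 2 3 4 3 2 3 2 1 2 3 4 3 2 1 0]
  -> pairs=15 depth=4 groups=5 -> no
String 3 '[[]][][][[]][][[][]][][][[]][[]]': depth seq [1 2 1 0 1 0 1 0 1 2 1 0 1 0 1 2 1 2 1 0 1 0 1 0 1 2 1 0 1 2 1 0]
  -> pairs=16 depth=2 groups=10 -> no
String 4 '[][][][[[[][]][[]]][][][][[]]][]': depth seq [1 0 1 0 1 0 1 2 3 4 3 4 3 2 3 4 3 2 1 2 1 2 1 2 1 2 3 2 1 0 1 0]
  -> pairs=16 depth=4 groups=5 -> no

Answer: yes no no no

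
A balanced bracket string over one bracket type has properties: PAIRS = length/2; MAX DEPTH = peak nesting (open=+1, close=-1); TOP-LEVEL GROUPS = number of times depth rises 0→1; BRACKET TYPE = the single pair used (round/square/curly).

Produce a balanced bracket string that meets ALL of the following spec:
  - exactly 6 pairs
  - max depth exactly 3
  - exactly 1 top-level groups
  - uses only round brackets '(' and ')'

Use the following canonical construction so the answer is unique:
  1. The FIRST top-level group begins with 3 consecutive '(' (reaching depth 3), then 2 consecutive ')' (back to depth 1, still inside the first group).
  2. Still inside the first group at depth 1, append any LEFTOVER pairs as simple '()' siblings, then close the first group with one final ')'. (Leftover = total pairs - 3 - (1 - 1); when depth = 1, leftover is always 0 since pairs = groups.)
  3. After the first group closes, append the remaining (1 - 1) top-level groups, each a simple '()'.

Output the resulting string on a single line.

Spec: pairs=6 depth=3 groups=1
Leftover pairs = 6 - 3 - (1-1) = 3
First group: deep chain of depth 3 + 3 sibling pairs
Remaining 0 groups: simple '()' each

Answer: ((())()()())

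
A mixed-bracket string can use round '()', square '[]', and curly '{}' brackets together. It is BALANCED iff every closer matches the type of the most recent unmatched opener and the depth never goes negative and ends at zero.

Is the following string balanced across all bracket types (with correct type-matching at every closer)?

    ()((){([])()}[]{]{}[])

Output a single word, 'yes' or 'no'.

Answer: no

Derivation:
pos 0: push '('; stack = (
pos 1: ')' matches '('; pop; stack = (empty)
pos 2: push '('; stack = (
pos 3: push '('; stack = ((
pos 4: ')' matches '('; pop; stack = (
pos 5: push '{'; stack = ({
pos 6: push '('; stack = ({(
pos 7: push '['; stack = ({([
pos 8: ']' matches '['; pop; stack = ({(
pos 9: ')' matches '('; pop; stack = ({
pos 10: push '('; stack = ({(
pos 11: ')' matches '('; pop; stack = ({
pos 12: '}' matches '{'; pop; stack = (
pos 13: push '['; stack = ([
pos 14: ']' matches '['; pop; stack = (
pos 15: push '{'; stack = ({
pos 16: saw closer ']' but top of stack is '{' (expected '}') → INVALID
Verdict: type mismatch at position 16: ']' closes '{' → no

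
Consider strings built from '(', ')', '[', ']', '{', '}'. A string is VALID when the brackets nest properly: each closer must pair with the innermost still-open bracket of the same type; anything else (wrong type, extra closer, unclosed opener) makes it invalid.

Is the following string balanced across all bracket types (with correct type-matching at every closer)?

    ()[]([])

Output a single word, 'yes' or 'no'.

Answer: yes

Derivation:
pos 0: push '('; stack = (
pos 1: ')' matches '('; pop; stack = (empty)
pos 2: push '['; stack = [
pos 3: ']' matches '['; pop; stack = (empty)
pos 4: push '('; stack = (
pos 5: push '['; stack = ([
pos 6: ']' matches '['; pop; stack = (
pos 7: ')' matches '('; pop; stack = (empty)
end: stack empty → VALID
Verdict: properly nested → yes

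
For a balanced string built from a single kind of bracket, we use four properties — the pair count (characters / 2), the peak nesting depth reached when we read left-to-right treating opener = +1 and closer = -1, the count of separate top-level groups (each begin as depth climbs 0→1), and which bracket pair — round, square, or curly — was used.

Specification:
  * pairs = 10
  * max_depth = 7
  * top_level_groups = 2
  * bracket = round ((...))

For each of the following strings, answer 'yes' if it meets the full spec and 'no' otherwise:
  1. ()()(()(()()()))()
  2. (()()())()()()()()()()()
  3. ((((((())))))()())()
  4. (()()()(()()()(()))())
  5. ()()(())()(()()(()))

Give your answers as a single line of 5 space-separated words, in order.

Answer: no no yes no no

Derivation:
String 1 '()()(()(()()()))()': depth seq [1 0 1 0 1 2 1 2 3 2 3 2 3 2 1 0 1 0]
  -> pairs=9 depth=3 groups=4 -> no
String 2 '(()()())()()()()()()()()': depth seq [1 2 1 2 1 2 1 0 1 0 1 0 1 0 1 0 1 0 1 0 1 0 1 0]
  -> pairs=12 depth=2 groups=9 -> no
String 3 '((((((())))))()())()': depth seq [1 2 3 4 5 6 7 6 5 4 3 2 1 2 1 2 1 0 1 0]
  -> pairs=10 depth=7 groups=2 -> yes
String 4 '(()()()(()()()(()))())': depth seq [1 2 1 2 1 2 1 2 3 2 3 2 3 2 3 4 3 2 1 2 1 0]
  -> pairs=11 depth=4 groups=1 -> no
String 5 '()()(())()(()()(()))': depth seq [1 0 1 0 1 2 1 0 1 0 1 2 1 2 1 2 3 2 1 0]
  -> pairs=10 depth=3 groups=5 -> no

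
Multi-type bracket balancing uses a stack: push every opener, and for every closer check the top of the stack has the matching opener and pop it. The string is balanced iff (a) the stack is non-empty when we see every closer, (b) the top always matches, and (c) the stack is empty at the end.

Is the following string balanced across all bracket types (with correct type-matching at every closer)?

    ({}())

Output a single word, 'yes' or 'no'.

Answer: yes

Derivation:
pos 0: push '('; stack = (
pos 1: push '{'; stack = ({
pos 2: '}' matches '{'; pop; stack = (
pos 3: push '('; stack = ((
pos 4: ')' matches '('; pop; stack = (
pos 5: ')' matches '('; pop; stack = (empty)
end: stack empty → VALID
Verdict: properly nested → yes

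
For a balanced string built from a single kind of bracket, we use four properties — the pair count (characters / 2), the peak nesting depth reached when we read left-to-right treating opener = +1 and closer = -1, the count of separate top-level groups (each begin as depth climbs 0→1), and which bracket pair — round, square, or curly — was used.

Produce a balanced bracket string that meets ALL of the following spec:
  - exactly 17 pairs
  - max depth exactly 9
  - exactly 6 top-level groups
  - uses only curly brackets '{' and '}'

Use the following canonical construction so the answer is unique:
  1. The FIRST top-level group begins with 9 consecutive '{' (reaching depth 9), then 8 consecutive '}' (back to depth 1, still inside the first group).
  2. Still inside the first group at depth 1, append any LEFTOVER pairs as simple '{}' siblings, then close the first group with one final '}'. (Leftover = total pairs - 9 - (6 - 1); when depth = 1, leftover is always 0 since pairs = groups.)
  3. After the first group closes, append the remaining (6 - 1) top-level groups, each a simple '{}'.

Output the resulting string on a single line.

Answer: {{{{{{{{{}}}}}}}}{}{}{}}{}{}{}{}{}

Derivation:
Spec: pairs=17 depth=9 groups=6
Leftover pairs = 17 - 9 - (6-1) = 3
First group: deep chain of depth 9 + 3 sibling pairs
Remaining 5 groups: simple '{}' each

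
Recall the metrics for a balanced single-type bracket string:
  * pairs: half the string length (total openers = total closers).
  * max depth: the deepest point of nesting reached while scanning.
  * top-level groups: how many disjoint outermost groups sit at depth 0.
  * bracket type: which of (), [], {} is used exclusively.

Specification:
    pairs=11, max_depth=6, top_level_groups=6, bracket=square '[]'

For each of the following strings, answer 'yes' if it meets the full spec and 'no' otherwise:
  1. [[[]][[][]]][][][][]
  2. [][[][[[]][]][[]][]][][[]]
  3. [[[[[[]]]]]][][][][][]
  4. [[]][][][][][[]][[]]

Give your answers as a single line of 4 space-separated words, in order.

Answer: no no yes no

Derivation:
String 1 '[[[]][[][]]][][][][]': depth seq [1 2 3 2 1 2 3 2 3 2 1 0 1 0 1 0 1 0 1 0]
  -> pairs=10 depth=3 groups=5 -> no
String 2 '[][[][[[]][]][[]][]][][[]]': depth seq [1 0 1 2 1 2 3 4 3 2 3 2 1 2 3 2 1 2 1 0 1 0 1 2 1 0]
  -> pairs=13 depth=4 groups=4 -> no
String 3 '[[[[[[]]]]]][][][][][]': depth seq [1 2 3 4 5 6 5 4 3 2 1 0 1 0 1 0 1 0 1 0 1 0]
  -> pairs=11 depth=6 groups=6 -> yes
String 4 '[[]][][][][][[]][[]]': depth seq [1 2 1 0 1 0 1 0 1 0 1 0 1 2 1 0 1 2 1 0]
  -> pairs=10 depth=2 groups=7 -> no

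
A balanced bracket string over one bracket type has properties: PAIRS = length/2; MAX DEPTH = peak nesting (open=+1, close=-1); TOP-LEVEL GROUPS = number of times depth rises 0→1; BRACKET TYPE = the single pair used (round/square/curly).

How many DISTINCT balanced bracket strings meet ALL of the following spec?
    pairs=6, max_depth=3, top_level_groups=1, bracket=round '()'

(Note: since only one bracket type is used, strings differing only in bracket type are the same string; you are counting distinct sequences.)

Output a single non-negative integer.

Spec: pairs=6 depth=3 groups=1
Count(depth <= 3) = 16
Count(depth <= 2) = 1
Count(depth == 3) = 16 - 1 = 15

Answer: 15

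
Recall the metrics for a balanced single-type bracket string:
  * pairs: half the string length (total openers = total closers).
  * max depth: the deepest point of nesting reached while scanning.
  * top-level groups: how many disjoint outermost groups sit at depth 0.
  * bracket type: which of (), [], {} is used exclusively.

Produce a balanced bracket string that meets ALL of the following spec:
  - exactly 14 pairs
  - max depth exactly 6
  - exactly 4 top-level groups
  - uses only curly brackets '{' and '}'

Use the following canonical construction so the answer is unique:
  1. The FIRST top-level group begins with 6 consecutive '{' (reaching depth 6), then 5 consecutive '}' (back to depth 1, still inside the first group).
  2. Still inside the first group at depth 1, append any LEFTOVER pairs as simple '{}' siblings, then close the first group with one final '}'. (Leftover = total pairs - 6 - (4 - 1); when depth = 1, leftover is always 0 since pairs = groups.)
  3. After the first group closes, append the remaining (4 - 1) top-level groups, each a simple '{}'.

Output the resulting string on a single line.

Spec: pairs=14 depth=6 groups=4
Leftover pairs = 14 - 6 - (4-1) = 5
First group: deep chain of depth 6 + 5 sibling pairs
Remaining 3 groups: simple '{}' each

Answer: {{{{{{}}}}}{}{}{}{}{}}{}{}{}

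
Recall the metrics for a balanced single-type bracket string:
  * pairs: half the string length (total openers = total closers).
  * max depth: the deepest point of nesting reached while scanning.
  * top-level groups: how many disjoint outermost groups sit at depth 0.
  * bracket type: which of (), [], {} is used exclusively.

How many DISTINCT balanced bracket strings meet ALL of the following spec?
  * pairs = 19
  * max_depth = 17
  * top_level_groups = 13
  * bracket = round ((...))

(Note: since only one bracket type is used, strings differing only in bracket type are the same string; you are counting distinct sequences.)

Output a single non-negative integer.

Spec: pairs=19 depth=17 groups=13
Count(depth <= 17) = 92092
Count(depth <= 16) = 92092
Count(depth == 17) = 92092 - 92092 = 0

Answer: 0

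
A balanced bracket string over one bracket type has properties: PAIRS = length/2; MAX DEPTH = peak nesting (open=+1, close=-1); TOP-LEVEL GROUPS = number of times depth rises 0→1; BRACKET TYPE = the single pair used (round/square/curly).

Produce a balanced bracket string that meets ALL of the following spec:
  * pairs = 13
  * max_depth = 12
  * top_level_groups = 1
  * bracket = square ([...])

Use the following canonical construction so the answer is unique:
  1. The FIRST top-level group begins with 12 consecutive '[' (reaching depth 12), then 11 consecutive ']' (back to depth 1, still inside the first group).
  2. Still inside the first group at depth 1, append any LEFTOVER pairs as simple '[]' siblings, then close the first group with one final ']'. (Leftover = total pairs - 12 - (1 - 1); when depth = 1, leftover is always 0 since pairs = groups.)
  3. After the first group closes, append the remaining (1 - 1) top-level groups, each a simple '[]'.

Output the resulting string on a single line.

Spec: pairs=13 depth=12 groups=1
Leftover pairs = 13 - 12 - (1-1) = 1
First group: deep chain of depth 12 + 1 sibling pairs
Remaining 0 groups: simple '[]' each

Answer: [[[[[[[[[[[[]]]]]]]]]]][]]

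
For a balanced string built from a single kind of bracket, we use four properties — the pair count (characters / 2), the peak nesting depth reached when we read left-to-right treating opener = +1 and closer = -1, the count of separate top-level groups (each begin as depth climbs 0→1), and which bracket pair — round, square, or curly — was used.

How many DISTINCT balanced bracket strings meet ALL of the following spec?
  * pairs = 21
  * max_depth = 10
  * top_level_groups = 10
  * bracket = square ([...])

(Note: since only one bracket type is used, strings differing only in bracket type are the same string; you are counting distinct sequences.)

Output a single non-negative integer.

Spec: pairs=21 depth=10 groups=10
Count(depth <= 10) = 40319860
Count(depth <= 9) = 40316110
Count(depth == 10) = 40319860 - 40316110 = 3750

Answer: 3750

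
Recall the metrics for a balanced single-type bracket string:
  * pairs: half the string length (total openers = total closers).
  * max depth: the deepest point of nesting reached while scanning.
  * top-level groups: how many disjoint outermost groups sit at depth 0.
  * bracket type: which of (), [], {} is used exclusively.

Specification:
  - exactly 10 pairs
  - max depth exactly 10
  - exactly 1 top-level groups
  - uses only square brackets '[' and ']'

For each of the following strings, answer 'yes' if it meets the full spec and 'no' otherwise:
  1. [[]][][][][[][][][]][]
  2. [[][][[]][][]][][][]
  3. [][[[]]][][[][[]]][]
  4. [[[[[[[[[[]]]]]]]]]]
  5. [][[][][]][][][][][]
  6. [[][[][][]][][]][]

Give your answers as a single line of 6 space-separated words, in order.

String 1 '[[]][][][][[][][][]][]': depth seq [1 2 1 0 1 0 1 0 1 0 1 2 1 2 1 2 1 2 1 0 1 0]
  -> pairs=11 depth=2 groups=6 -> no
String 2 '[[][][[]][][]][][][]': depth seq [1 2 1 2 1 2 3 2 1 2 1 2 1 0 1 0 1 0 1 0]
  -> pairs=10 depth=3 groups=4 -> no
String 3 '[][[[]]][][[][[]]][]': depth seq [1 0 1 2 3 2 1 0 1 0 1 2 1 2 3 2 1 0 1 0]
  -> pairs=10 depth=3 groups=5 -> no
String 4 '[[[[[[[[[[]]]]]]]]]]': depth seq [1 2 3 4 5 6 7 8 9 10 9 8 7 6 5 4 3 2 1 0]
  -> pairs=10 depth=10 groups=1 -> yes
String 5 '[][[][][]][][][][][]': depth seq [1 0 1 2 1 2 1 2 1 0 1 0 1 0 1 0 1 0 1 0]
  -> pairs=10 depth=2 groups=7 -> no
String 6 '[[][[][][]][][]][]': depth seq [1 2 1 2 3 2 3 2 3 2 1 2 1 2 1 0 1 0]
  -> pairs=9 depth=3 groups=2 -> no

Answer: no no no yes no no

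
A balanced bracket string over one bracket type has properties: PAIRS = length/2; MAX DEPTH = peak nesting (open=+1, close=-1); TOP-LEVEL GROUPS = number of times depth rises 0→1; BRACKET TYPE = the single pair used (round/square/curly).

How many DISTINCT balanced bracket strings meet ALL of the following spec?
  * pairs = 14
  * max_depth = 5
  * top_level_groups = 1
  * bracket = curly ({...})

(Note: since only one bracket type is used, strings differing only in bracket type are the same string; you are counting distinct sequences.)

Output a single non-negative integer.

Answer: 190696

Derivation:
Spec: pairs=14 depth=5 groups=1
Count(depth <= 5) = 265721
Count(depth <= 4) = 75025
Count(depth == 5) = 265721 - 75025 = 190696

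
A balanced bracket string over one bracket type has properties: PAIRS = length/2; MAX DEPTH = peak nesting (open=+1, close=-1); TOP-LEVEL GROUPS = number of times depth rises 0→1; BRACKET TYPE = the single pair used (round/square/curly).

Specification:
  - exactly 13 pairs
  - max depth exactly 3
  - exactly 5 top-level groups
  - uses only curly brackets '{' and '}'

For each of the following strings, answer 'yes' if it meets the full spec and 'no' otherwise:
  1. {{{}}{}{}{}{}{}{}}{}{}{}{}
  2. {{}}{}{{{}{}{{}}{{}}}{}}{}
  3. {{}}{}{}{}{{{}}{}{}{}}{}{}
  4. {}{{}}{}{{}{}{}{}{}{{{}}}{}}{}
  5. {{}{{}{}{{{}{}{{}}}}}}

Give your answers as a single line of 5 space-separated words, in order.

String 1 '{{{}}{}{}{}{}{}{}}{}{}{}{}': depth seq [1 2 3 2 1 2 1 2 1 2 1 2 1 2 1 2 1 0 1 0 1 0 1 0 1 0]
  -> pairs=13 depth=3 groups=5 -> yes
String 2 '{{}}{}{{{}{}{{}}{{}}}{}}{}': depth seq [1 2 1 0 1 0 1 2 3 2 3 2 3 4 3 2 3 4 3 2 1 2 1 0 1 0]
  -> pairs=13 depth=4 groups=4 -> no
String 3 '{{}}{}{}{}{{{}}{}{}{}}{}{}': depth seq [1 2 1 0 1 0 1 0 1 0 1 2 3 2 1 2 1 2 1 2 1 0 1 0 1 0]
  -> pairs=13 depth=3 groups=7 -> no
String 4 '{}{{}}{}{{}{}{}{}{}{{{}}}{}}{}': depth seq [1 0 1 2 1 0 1 0 1 2 1 2 1 2 1 2 1 2 1 2 3 4 3 2 1 2 1 0 1 0]
  -> pairs=15 depth=4 groups=5 -> no
String 5 '{{}{{}{}{{{}{}{{}}}}}}': depth seq [1 2 1 2 3 2 3 2 3 4 5 4 5 4 5 6 5 4 3 2 1 0]
  -> pairs=11 depth=6 groups=1 -> no

Answer: yes no no no no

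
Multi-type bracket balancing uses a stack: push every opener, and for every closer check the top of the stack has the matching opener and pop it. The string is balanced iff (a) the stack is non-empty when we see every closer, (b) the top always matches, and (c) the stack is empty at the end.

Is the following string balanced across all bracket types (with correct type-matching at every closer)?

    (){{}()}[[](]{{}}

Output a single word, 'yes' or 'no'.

Answer: no

Derivation:
pos 0: push '('; stack = (
pos 1: ')' matches '('; pop; stack = (empty)
pos 2: push '{'; stack = {
pos 3: push '{'; stack = {{
pos 4: '}' matches '{'; pop; stack = {
pos 5: push '('; stack = {(
pos 6: ')' matches '('; pop; stack = {
pos 7: '}' matches '{'; pop; stack = (empty)
pos 8: push '['; stack = [
pos 9: push '['; stack = [[
pos 10: ']' matches '['; pop; stack = [
pos 11: push '('; stack = [(
pos 12: saw closer ']' but top of stack is '(' (expected ')') → INVALID
Verdict: type mismatch at position 12: ']' closes '(' → no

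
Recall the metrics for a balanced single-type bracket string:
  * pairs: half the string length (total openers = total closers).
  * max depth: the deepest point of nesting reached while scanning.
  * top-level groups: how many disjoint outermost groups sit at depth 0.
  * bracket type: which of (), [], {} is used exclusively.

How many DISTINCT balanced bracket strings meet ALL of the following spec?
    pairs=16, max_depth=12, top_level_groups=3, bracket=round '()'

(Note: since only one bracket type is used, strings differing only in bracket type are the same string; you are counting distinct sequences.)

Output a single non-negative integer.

Spec: pairs=16 depth=12 groups=3
Count(depth <= 12) = 7020327
Count(depth <= 11) = 7019436
Count(depth == 12) = 7020327 - 7019436 = 891

Answer: 891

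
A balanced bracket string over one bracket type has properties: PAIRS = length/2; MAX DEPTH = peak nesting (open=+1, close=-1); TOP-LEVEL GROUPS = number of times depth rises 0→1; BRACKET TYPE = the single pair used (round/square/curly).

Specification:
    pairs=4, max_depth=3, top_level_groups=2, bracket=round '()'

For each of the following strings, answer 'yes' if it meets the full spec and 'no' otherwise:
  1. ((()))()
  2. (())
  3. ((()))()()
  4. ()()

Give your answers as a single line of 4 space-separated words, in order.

String 1 '((()))()': depth seq [1 2 3 2 1 0 1 0]
  -> pairs=4 depth=3 groups=2 -> yes
String 2 '(())': depth seq [1 2 1 0]
  -> pairs=2 depth=2 groups=1 -> no
String 3 '((()))()()': depth seq [1 2 3 2 1 0 1 0 1 0]
  -> pairs=5 depth=3 groups=3 -> no
String 4 '()()': depth seq [1 0 1 0]
  -> pairs=2 depth=1 groups=2 -> no

Answer: yes no no no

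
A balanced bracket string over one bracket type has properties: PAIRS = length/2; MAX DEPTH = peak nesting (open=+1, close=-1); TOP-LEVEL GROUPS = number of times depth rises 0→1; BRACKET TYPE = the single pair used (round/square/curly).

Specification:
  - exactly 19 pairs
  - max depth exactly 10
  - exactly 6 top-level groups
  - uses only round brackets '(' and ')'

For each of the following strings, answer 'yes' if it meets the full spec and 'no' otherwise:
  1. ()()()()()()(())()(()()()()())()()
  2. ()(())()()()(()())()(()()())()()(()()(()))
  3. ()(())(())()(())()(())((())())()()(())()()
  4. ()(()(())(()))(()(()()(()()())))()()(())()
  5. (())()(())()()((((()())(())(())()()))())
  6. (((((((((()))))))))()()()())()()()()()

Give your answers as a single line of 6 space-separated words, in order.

Answer: no no no no no yes

Derivation:
String 1 '()()()()()()(())()(()()()()())()()': depth seq [1 0 1 0 1 0 1 0 1 0 1 0 1 2 1 0 1 0 1 2 1 2 1 2 1 2 1 2 1 0 1 0 1 0]
  -> pairs=17 depth=2 groups=11 -> no
String 2 '()(())()()()(()())()(()()())()()(()()(()))': depth seq [1 0 1 2 1 0 1 0 1 0 1 0 1 2 1 2 1 0 1 0 1 2 1 2 1 2 1 0 1 0 1 0 1 2 1 2 1 2 3 2 1 0]
  -> pairs=21 depth=3 groups=11 -> no
String 3 '()(())(())()(())()(())((())())()()(())()()': depth seq [1 0 1 2 1 0 1 2 1 0 1 0 1 2 1 0 1 0 1 2 1 0 1 2 3 2 1 2 1 0 1 0 1 0 1 2 1 0 1 0 1 0]
  -> pairs=21 depth=3 groups=13 -> no
String 4 '()(()(())(()))(()(()()(()()())))()()(())()': depth seq [1 0 1 2 1 2 3 2 1 2 3 2 1 0 1 2 1 2 3 2 3 2 3 4 3 4 3 4 3 2 1 0 1 0 1 0 1 2 1 0 1 0]
  -> pairs=21 depth=4 groups=7 -> no
String 5 '(())()(())()()((((()())(())(())()()))())': depth seq [1 2 1 0 1 0 1 2 1 0 1 0 1 0 1 2 3 4 5 4 5 4 3 4 5 4 3 4 5 4 3 4 3 4 3 2 1 2 1 0]
  -> pairs=20 depth=5 groups=6 -> no
String 6 '(((((((((()))))))))()()()())()()()()()': depth seq [1 2 3 4 5 6 7 8 9 10 9 8 7 6 5 4 3 2 1 2 1 2 1 2 1 2 1 0 1 0 1 0 1 0 1 0 1 0]
  -> pairs=19 depth=10 groups=6 -> yes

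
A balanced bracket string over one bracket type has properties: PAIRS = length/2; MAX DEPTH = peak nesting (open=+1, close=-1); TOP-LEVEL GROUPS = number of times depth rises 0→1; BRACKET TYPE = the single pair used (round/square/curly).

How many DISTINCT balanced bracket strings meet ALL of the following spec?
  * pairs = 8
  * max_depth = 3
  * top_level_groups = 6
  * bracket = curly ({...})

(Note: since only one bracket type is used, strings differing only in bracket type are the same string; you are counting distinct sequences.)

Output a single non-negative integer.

Answer: 6

Derivation:
Spec: pairs=8 depth=3 groups=6
Count(depth <= 3) = 27
Count(depth <= 2) = 21
Count(depth == 3) = 27 - 21 = 6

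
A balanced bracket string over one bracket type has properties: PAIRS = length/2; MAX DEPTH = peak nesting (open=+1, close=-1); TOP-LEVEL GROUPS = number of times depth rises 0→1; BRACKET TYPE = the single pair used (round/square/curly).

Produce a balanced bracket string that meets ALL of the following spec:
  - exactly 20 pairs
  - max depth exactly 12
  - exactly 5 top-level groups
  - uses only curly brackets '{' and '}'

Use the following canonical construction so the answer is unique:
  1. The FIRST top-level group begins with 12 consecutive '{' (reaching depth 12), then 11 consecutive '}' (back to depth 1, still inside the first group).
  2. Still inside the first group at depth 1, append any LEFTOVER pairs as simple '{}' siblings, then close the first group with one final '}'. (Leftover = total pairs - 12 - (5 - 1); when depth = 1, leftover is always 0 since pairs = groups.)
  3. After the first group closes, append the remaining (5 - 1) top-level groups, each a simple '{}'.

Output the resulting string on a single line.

Answer: {{{{{{{{{{{{}}}}}}}}}}}{}{}{}{}}{}{}{}{}

Derivation:
Spec: pairs=20 depth=12 groups=5
Leftover pairs = 20 - 12 - (5-1) = 4
First group: deep chain of depth 12 + 4 sibling pairs
Remaining 4 groups: simple '{}' each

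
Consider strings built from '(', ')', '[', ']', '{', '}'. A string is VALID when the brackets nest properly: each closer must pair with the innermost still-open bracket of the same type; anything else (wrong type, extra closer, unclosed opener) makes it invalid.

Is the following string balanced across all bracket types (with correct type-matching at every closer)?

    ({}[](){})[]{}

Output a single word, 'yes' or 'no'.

pos 0: push '('; stack = (
pos 1: push '{'; stack = ({
pos 2: '}' matches '{'; pop; stack = (
pos 3: push '['; stack = ([
pos 4: ']' matches '['; pop; stack = (
pos 5: push '('; stack = ((
pos 6: ')' matches '('; pop; stack = (
pos 7: push '{'; stack = ({
pos 8: '}' matches '{'; pop; stack = (
pos 9: ')' matches '('; pop; stack = (empty)
pos 10: push '['; stack = [
pos 11: ']' matches '['; pop; stack = (empty)
pos 12: push '{'; stack = {
pos 13: '}' matches '{'; pop; stack = (empty)
end: stack empty → VALID
Verdict: properly nested → yes

Answer: yes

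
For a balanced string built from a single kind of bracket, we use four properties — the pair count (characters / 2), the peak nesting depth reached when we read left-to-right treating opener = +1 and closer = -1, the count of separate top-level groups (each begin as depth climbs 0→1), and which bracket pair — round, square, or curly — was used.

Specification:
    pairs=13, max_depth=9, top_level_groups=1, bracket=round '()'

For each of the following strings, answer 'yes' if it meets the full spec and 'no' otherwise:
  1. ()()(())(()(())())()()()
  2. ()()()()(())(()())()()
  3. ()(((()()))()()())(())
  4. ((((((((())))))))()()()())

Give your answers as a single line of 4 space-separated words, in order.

Answer: no no no yes

Derivation:
String 1 '()()(())(()(())())()()()': depth seq [1 0 1 0 1 2 1 0 1 2 1 2 3 2 1 2 1 0 1 0 1 0 1 0]
  -> pairs=12 depth=3 groups=7 -> no
String 2 '()()()()(())(()())()()': depth seq [1 0 1 0 1 0 1 0 1 2 1 0 1 2 1 2 1 0 1 0 1 0]
  -> pairs=11 depth=2 groups=8 -> no
String 3 '()(((()()))()()())(())': depth seq [1 0 1 2 3 4 3 4 3 2 1 2 1 2 1 2 1 0 1 2 1 0]
  -> pairs=11 depth=4 groups=3 -> no
String 4 '((((((((())))))))()()()())': depth seq [1 2 3 4 5 6 7 8 9 8 7 6 5 4 3 2 1 2 1 2 1 2 1 2 1 0]
  -> pairs=13 depth=9 groups=1 -> yes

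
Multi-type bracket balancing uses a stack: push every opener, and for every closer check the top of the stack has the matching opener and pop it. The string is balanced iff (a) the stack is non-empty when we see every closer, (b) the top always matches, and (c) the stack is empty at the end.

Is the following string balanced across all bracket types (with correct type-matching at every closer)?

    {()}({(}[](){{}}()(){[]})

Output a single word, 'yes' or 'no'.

Answer: no

Derivation:
pos 0: push '{'; stack = {
pos 1: push '('; stack = {(
pos 2: ')' matches '('; pop; stack = {
pos 3: '}' matches '{'; pop; stack = (empty)
pos 4: push '('; stack = (
pos 5: push '{'; stack = ({
pos 6: push '('; stack = ({(
pos 7: saw closer '}' but top of stack is '(' (expected ')') → INVALID
Verdict: type mismatch at position 7: '}' closes '(' → no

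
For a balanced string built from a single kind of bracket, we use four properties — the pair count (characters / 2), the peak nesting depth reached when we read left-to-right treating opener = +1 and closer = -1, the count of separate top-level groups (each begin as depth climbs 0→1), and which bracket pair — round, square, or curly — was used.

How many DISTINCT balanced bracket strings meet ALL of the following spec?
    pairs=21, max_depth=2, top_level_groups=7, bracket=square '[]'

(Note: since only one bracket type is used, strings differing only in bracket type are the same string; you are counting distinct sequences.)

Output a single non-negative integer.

Spec: pairs=21 depth=2 groups=7
Count(depth <= 2) = 38760
Count(depth <= 1) = 0
Count(depth == 2) = 38760 - 0 = 38760

Answer: 38760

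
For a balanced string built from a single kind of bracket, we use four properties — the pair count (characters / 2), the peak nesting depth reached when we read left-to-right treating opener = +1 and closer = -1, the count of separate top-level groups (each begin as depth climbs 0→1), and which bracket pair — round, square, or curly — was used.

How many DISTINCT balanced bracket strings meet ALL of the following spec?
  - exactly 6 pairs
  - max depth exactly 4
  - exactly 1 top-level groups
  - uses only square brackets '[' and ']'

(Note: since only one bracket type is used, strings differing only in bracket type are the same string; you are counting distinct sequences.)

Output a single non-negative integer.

Spec: pairs=6 depth=4 groups=1
Count(depth <= 4) = 34
Count(depth <= 3) = 16
Count(depth == 4) = 34 - 16 = 18

Answer: 18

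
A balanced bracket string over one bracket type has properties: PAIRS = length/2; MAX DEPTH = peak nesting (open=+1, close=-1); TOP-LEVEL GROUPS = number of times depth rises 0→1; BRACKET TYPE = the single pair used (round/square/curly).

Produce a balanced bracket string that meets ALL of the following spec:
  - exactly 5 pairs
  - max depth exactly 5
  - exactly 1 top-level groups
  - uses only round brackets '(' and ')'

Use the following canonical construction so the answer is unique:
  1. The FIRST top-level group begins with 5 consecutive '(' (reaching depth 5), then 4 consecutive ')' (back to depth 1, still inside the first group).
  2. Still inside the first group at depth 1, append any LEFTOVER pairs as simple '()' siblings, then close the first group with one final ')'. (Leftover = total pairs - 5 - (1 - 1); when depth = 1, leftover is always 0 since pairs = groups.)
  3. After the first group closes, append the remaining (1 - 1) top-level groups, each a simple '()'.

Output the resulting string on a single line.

Answer: ((((()))))

Derivation:
Spec: pairs=5 depth=5 groups=1
Leftover pairs = 5 - 5 - (1-1) = 0
First group: deep chain of depth 5 + 0 sibling pairs
Remaining 0 groups: simple '()' each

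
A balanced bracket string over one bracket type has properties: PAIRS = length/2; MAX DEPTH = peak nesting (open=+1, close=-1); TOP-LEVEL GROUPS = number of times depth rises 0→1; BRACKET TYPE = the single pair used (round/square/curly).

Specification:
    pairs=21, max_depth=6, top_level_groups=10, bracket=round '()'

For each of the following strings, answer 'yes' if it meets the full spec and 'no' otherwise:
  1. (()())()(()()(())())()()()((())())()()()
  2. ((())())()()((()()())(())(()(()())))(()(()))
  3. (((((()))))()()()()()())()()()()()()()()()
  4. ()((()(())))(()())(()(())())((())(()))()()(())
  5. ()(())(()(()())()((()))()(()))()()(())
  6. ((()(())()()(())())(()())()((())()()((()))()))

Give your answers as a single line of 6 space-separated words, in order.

String 1 '(()())()(()()(())())()()()((())())()()()': depth seq [1 2 1 2 1 0 1 0 1 2 1 2 1 2 3 2 1 2 1 0 1 0 1 0 1 0 1 2 3 2 1 2 1 0 1 0 1 0 1 0]
  -> pairs=20 depth=3 groups=10 -> no
String 2 '((())())()()((()()())(())(()(()())))(()(()))': depth seq [1 2 3 2 1 2 1 0 1 0 1 0 1 2 3 2 3 2 3 2 1 2 3 2 1 2 3 2 3 4 3 4 3 2 1 0 1 2 1 2 3 2 1 0]
  -> pairs=22 depth=4 groups=5 -> no
String 3 '(((((()))))()()()()()())()()()()()()()()()': depth seq [1 2 3 4 5 6 5 4 3 2 1 2 1 2 1 2 1 2 1 2 1 2 1 0 1 0 1 0 1 0 1 0 1 0 1 0 1 0 1 0 1 0]
  -> pairs=21 depth=6 groups=10 -> yes
String 4 '()((()(())))(()())(()(())())((())(()))()()(())': depth seq [1 0 1 2 3 2 3 4 3 2 1 0 1 2 1 2 1 0 1 2 1 2 3 2 1 2 1 0 1 2 3 2 1 2 3 2 1 0 1 0 1 0 1 2 1 0]
  -> pairs=23 depth=4 groups=8 -> no
String 5 '()(())(()(()())()((()))()(()))()()(())': depth seq [1 0 1 2 1 0 1 2 1 2 3 2 3 2 1 2 1 2 3 4 3 2 1 2 1 2 3 2 1 0 1 0 1 0 1 2 1 0]
  -> pairs=19 depth=4 groups=6 -> no
String 6 '((()(())()()(())())(()())()((())()()((()))()))': depth seq [1 2 3 2 3 4 3 2 3 2 3 2 3 4 3 2 3 2 1 2 3 2 3 2 1 2 1 2 3 4 3 2 3 2 3 2 3 4 5 4 3 2 3 2 1 0]
  -> pairs=23 depth=5 groups=1 -> no

Answer: no no yes no no no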